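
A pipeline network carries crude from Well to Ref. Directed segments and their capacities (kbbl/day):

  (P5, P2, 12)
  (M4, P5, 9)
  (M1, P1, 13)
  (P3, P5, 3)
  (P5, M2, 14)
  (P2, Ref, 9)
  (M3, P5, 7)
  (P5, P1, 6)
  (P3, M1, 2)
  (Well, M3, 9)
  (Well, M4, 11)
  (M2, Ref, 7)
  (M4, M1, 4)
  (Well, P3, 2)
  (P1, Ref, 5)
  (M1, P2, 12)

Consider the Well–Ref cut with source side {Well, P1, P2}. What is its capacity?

36

Edges leaving {Well, P1, P2}: Well→M4 (11), Well→P3 (2), Well→M3 (9), P1→Ref (5), P2→Ref (9).
Cut capacity = 11 + 2 + 9 + 5 + 9 = 36.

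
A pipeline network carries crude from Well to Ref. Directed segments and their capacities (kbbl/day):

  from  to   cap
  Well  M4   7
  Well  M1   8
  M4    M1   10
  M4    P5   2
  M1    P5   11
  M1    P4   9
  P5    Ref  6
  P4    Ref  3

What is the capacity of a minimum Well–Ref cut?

9

Augment Well→M4→P5→Ref: bottleneck 2, flow now 2.
Augment Well→M1→P5→Ref: bottleneck 4, flow now 6.
Augment Well→M1→P4→Ref: bottleneck 3, flow now 9.
No augmenting path remains; maximum flow = 9.
By max-flow min-cut, the minimum cut capacity equals the max flow.
In the residual graph, reachable from Well: {Well, M4, M1, P5, P4}.
Min-cut edges: P5→Ref (6), P4→Ref (3); capacity 6 + 3 = 9.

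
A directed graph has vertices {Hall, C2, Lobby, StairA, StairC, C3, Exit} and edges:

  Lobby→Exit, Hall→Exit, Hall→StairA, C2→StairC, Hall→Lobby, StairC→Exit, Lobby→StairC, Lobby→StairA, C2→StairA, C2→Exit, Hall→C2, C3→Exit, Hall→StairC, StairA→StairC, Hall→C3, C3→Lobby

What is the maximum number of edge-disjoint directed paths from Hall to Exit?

5

Assign every edge capacity 1; by Menger, the answer equals the max flow.
Path Hall→Exit (+1); total 1.
Path Hall→C2→Exit (+1); total 2.
Path Hall→Lobby→Exit (+1); total 3.
Path Hall→StairC→Exit (+1); total 4.
Path Hall→C3→Exit (+1); total 5.
No residual Hall→Exit path; max flow = 5.
Certifying cut of size 5: {Hall→C2, Hall→C3, Hall→Exit, Hall→Lobby, StairC→Exit}.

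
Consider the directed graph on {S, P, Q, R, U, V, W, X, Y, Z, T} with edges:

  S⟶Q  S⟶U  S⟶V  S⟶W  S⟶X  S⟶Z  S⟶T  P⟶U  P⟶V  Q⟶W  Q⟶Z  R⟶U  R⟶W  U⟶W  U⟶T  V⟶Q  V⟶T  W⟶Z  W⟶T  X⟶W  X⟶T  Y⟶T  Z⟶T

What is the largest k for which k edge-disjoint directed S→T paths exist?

Assign every edge capacity 1; by Menger, the answer equals the max flow.
Path S→T (+1); total 1.
Path S→U→T (+1); total 2.
Path S→V→T (+1); total 3.
Path S→W→T (+1); total 4.
Path S→X→T (+1); total 5.
Path S→Z→T (+1); total 6.
No residual S→T path; max flow = 6.
Certifying cut of size 6: {S→T, S→U, S→V, S→X, W→T, Z→T}.

6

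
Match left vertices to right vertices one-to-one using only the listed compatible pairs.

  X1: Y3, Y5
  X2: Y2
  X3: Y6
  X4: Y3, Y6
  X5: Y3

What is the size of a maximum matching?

Unit-capacity flow: source→left, listed edges, right→sink; max matching = max flow.
Augmenting path X1→Y3 (+1); matched 1.
Augmenting path X2→Y2 (+1); matched 2.
Augmenting path X3→Y6 (+1); matched 3.
Augmenting path X4→Y3→X1→Y5 (+1); matched 4.
No augmenting path remains; maximum matching = 4.
König certificate: {X1, X2, Y3, Y6} is a vertex cover of size 4 (every listed pair touches it), so no matching can be larger.

4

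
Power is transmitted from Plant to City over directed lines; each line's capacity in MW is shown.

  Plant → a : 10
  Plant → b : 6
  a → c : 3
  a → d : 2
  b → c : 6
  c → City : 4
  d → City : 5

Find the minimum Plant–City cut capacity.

6

Augment Plant→a→c→City: bottleneck 3, flow now 3.
Augment Plant→a→d→City: bottleneck 2, flow now 5.
Augment Plant→b→c→City: bottleneck 1, flow now 6.
No augmenting path remains; maximum flow = 6.
By max-flow min-cut, the minimum cut capacity equals the max flow.
In the residual graph, reachable from Plant: {Plant, a, b, c}.
Min-cut edges: a→d (2), c→City (4); capacity 2 + 4 = 6.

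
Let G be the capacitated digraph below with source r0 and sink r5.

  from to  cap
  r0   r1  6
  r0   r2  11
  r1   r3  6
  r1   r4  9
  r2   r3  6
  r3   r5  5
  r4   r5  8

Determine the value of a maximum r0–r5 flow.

11

Augment r0→r1→r3→r5: bottleneck 5, flow now 5.
Augment r0→r1→r4→r5: bottleneck 1, flow now 6.
Augment r0→r2→r3→r1→r4→r5: bottleneck 5, flow now 11. (uses reverse residual edge)
No augmenting path remains; maximum flow = 11.
In the residual graph, reachable from r0: {r0, r2, r3}.
Min-cut edges: r0→r1 (6), r3→r5 (5); capacity 6 + 5 = 11.
This cut is saturated, so no flow can exceed 11.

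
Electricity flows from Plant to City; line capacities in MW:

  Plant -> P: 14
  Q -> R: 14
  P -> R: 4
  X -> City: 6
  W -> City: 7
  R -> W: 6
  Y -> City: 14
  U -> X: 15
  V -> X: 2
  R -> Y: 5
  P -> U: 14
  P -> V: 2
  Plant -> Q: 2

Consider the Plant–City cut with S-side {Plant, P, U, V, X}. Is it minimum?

Given cut capacity: 2 + 4 + 6 = 12.
Augment Plant→P→R→W→City: bottleneck 4, flow now 4.
Augment Plant→P→U→X→City: bottleneck 6, flow now 10.
Augment Plant→Q→R→W→City: bottleneck 2, flow now 12.
No augmenting path remains; maximum flow = 12.
Cut capacity 12 equals the max flow, so it is a minimum cut.

Yes — it is a minimum cut (capacity 12).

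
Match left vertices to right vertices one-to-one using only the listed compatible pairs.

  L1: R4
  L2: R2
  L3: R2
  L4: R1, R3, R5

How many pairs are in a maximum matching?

3

Unit-capacity flow: source→left, listed edges, right→sink; max matching = max flow.
Augmenting path L1→R4 (+1); matched 1.
Augmenting path L2→R2 (+1); matched 2.
Augmenting path L4→R1 (+1); matched 3.
No augmenting path remains; maximum matching = 3.
König certificate: {L1, L4, R2} is a vertex cover of size 3 (every listed pair touches it), so no matching can be larger.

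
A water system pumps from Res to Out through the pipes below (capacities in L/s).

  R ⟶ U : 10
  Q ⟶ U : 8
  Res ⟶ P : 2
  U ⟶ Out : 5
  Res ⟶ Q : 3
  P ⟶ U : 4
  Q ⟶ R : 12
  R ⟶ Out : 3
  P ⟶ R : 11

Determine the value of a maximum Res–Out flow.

Augment Res→P→R→Out: bottleneck 2, flow now 2.
Augment Res→Q→R→Out: bottleneck 1, flow now 3.
Augment Res→Q→U→Out: bottleneck 2, flow now 5.
No augmenting path remains; maximum flow = 5.
In the residual graph, reachable from Res: {Res}.
Min-cut edges: Res→P (2), Res→Q (3); capacity 2 + 3 = 5.
This cut is saturated, so no flow can exceed 5.

5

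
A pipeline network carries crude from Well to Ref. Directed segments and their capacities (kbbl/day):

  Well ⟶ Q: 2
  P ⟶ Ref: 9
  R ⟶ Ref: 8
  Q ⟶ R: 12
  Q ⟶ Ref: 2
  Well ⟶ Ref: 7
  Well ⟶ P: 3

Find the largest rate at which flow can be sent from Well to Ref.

Augment Well→Ref: bottleneck 7, flow now 7.
Augment Well→P→Ref: bottleneck 3, flow now 10.
Augment Well→Q→Ref: bottleneck 2, flow now 12.
No augmenting path remains; maximum flow = 12.
In the residual graph, reachable from Well: {Well}.
Min-cut edges: Well→P (3), Well→Q (2), Well→Ref (7); capacity 3 + 2 + 7 = 12.
This cut is saturated, so no flow can exceed 12.

12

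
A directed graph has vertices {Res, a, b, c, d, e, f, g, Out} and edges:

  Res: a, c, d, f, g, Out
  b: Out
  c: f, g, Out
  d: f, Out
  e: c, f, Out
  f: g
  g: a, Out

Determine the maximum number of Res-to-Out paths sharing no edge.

4

Assign every edge capacity 1; by Menger, the answer equals the max flow.
Path Res→Out (+1); total 1.
Path Res→c→Out (+1); total 2.
Path Res→d→Out (+1); total 3.
Path Res→g→Out (+1); total 4.
No residual Res→Out path; max flow = 4.
Certifying cut of size 4: {Res→Out, Res→c, Res→d, g→Out}.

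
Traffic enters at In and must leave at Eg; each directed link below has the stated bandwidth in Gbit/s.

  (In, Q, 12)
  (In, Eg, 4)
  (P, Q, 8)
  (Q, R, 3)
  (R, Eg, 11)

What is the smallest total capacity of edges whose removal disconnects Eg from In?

Augment In→Eg: bottleneck 4, flow now 4.
Augment In→Q→R→Eg: bottleneck 3, flow now 7.
No augmenting path remains; maximum flow = 7.
By max-flow min-cut, the minimum cut capacity equals the max flow.
In the residual graph, reachable from In: {In, Q}.
Min-cut edges: In→Eg (4), Q→R (3); capacity 4 + 3 = 7.

7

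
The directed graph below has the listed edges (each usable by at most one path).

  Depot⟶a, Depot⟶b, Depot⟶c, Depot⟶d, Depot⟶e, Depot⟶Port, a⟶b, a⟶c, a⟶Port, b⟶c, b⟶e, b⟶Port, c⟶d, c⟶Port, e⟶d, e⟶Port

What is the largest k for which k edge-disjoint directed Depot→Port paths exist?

5

Assign every edge capacity 1; by Menger, the answer equals the max flow.
Path Depot→Port (+1); total 1.
Path Depot→a→Port (+1); total 2.
Path Depot→b→Port (+1); total 3.
Path Depot→c→Port (+1); total 4.
Path Depot→e→Port (+1); total 5.
No residual Depot→Port path; max flow = 5.
Certifying cut of size 5: {Depot→Port, Depot→a, Depot→b, Depot→c, Depot→e}.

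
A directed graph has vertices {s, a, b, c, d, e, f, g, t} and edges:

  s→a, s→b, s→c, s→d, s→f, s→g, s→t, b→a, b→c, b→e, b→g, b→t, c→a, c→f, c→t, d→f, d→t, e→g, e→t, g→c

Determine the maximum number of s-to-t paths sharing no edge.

Assign every edge capacity 1; by Menger, the answer equals the max flow.
Path s→t (+1); total 1.
Path s→b→t (+1); total 2.
Path s→c→t (+1); total 3.
Path s→d→t (+1); total 4.
No residual s→t path; max flow = 4.
Certifying cut of size 4: {c→t, s→b, s→d, s→t}.

4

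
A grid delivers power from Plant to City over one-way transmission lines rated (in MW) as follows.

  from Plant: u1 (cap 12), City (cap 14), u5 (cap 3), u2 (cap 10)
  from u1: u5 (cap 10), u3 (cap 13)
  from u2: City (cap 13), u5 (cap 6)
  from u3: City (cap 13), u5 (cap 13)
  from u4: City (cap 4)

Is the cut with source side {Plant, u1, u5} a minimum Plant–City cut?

Given cut capacity: 10 + 14 + 13 = 37.
Augment Plant→City: bottleneck 14, flow now 14.
Augment Plant→u2→City: bottleneck 10, flow now 24.
Augment Plant→u1→u3→City: bottleneck 12, flow now 36.
No augmenting path remains; maximum flow = 36.
In the residual graph, reachable from Plant: {Plant, u5}.
Min-cut edges: Plant→u1 (12), Plant→u2 (10), Plant→City (14); capacity 12 + 10 + 14 = 36.
Cut capacity 37 exceeds the max flow 36, so it is not minimum.

No — its capacity is 37, but the minimum cut has capacity 36.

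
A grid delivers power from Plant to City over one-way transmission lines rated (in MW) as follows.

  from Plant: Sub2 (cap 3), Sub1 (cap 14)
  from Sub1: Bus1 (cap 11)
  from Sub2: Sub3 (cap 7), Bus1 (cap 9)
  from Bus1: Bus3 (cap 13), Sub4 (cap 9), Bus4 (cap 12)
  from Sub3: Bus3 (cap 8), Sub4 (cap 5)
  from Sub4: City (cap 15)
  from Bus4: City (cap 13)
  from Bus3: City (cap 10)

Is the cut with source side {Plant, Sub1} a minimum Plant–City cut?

Yes — it is a minimum cut (capacity 14).

Given cut capacity: 3 + 11 = 14.
Augment Plant→Sub1→Bus1→Sub4→City: bottleneck 9, flow now 9.
Augment Plant→Sub1→Bus1→Bus4→City: bottleneck 2, flow now 11.
Augment Plant→Sub2→Bus1→Bus4→City: bottleneck 3, flow now 14.
No augmenting path remains; maximum flow = 14.
Cut capacity 14 equals the max flow, so it is a minimum cut.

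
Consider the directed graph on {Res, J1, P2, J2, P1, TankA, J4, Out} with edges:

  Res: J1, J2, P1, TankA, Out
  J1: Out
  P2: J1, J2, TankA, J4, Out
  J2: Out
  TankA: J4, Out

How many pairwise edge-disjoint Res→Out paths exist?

4

Assign every edge capacity 1; by Menger, the answer equals the max flow.
Path Res→Out (+1); total 1.
Path Res→J1→Out (+1); total 2.
Path Res→J2→Out (+1); total 3.
Path Res→TankA→Out (+1); total 4.
No residual Res→Out path; max flow = 4.
Certifying cut of size 4: {Res→J1, Res→J2, Res→Out, Res→TankA}.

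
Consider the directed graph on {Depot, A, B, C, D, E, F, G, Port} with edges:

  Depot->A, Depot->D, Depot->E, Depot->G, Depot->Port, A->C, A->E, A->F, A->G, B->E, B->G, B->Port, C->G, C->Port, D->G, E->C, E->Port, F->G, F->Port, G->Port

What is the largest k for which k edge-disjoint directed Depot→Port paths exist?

Assign every edge capacity 1; by Menger, the answer equals the max flow.
Path Depot→Port (+1); total 1.
Path Depot→E→Port (+1); total 2.
Path Depot→G→Port (+1); total 3.
Path Depot→A→C→Port (+1); total 4.
No residual Depot→Port path; max flow = 4.
Certifying cut of size 4: {Depot→A, Depot→E, Depot→Port, G→Port}.

4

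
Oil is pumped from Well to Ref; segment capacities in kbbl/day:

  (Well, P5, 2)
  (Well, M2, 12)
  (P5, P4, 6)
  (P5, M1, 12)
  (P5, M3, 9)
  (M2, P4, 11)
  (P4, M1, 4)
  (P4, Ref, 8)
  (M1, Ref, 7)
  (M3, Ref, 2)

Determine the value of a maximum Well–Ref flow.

13

Augment Well→P5→P4→Ref: bottleneck 2, flow now 2.
Augment Well→M2→P4→Ref: bottleneck 6, flow now 8.
Augment Well→M2→P4→M1→Ref: bottleneck 4, flow now 12.
Augment Well→M2→P4→P5→M1→Ref: bottleneck 1, flow now 13. (uses reverse residual edge)
No augmenting path remains; maximum flow = 13.
In the residual graph, reachable from Well: {Well, M2}.
Min-cut edges: Well→P5 (2), M2→P4 (11); capacity 2 + 11 = 13.
This cut is saturated, so no flow can exceed 13.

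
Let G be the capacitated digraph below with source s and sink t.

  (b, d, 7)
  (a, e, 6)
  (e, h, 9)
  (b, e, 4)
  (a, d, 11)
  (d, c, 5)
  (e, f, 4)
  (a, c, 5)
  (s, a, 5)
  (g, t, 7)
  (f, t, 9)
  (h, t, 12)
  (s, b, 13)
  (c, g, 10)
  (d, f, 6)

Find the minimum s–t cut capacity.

16

Augment s→a→c→g→t: bottleneck 5, flow now 5.
Augment s→b→d→f→t: bottleneck 6, flow now 11.
Augment s→b→e→f→t: bottleneck 3, flow now 14.
Augment s→b→e→h→t: bottleneck 1, flow now 15.
Augment s→b→d→c→g→t: bottleneck 1, flow now 16.
No augmenting path remains; maximum flow = 16.
By max-flow min-cut, the minimum cut capacity equals the max flow.
In the residual graph, reachable from s: {s, b}.
Min-cut edges: s→a (5), b→d (7), b→e (4); capacity 5 + 7 + 4 = 16.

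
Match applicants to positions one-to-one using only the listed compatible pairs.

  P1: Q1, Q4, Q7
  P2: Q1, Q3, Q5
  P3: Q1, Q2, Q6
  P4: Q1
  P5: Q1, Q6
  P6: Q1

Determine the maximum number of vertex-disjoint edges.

5

Unit-capacity flow: source→left, listed edges, right→sink; max matching = max flow.
Augmenting path P1→Q1 (+1); matched 1.
Augmenting path P2→Q3 (+1); matched 2.
Augmenting path P3→Q2 (+1); matched 3.
Augmenting path P5→Q6 (+1); matched 4.
Augmenting path P4→Q1→P1→Q4 (+1); matched 5.
No augmenting path remains; maximum matching = 5.
König certificate: {P1, P2, P3, P5, Q1} is a vertex cover of size 5 (every listed pair touches it), so no matching can be larger.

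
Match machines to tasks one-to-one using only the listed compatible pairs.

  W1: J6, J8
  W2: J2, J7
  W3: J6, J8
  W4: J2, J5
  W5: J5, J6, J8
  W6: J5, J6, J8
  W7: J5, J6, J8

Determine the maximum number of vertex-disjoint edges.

Unit-capacity flow: source→left, listed edges, right→sink; max matching = max flow.
Augmenting path W1→J6 (+1); matched 1.
Augmenting path W2→J2 (+1); matched 2.
Augmenting path W3→J8 (+1); matched 3.
Augmenting path W4→J5 (+1); matched 4.
Augmenting path W5→J5→W4→J2→W2→J7 (+1); matched 5.
No augmenting path remains; maximum matching = 5.
König certificate: {W2, W4, J5, J6, J8} is a vertex cover of size 5 (every listed pair touches it), so no matching can be larger.

5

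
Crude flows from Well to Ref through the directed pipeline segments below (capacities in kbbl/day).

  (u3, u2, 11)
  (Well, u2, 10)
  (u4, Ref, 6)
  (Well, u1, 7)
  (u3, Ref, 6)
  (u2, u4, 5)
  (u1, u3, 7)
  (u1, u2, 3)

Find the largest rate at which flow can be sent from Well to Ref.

Augment Well→u1→u3→Ref: bottleneck 6, flow now 6.
Augment Well→u2→u4→Ref: bottleneck 5, flow now 11.
No augmenting path remains; maximum flow = 11.
In the residual graph, reachable from Well: {Well, u1, u2, u3}.
Min-cut edges: u2→u4 (5), u3→Ref (6); capacity 5 + 6 = 11.
This cut is saturated, so no flow can exceed 11.

11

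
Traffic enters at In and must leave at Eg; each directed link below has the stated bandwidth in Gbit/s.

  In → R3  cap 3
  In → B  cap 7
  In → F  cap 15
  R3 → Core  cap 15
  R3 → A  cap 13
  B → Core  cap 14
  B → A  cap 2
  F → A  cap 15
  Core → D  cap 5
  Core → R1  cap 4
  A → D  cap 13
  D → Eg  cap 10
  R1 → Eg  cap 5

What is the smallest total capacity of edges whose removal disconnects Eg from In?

Augment In→R3→Core→D→Eg: bottleneck 3, flow now 3.
Augment In→B→Core→D→Eg: bottleneck 2, flow now 5.
Augment In→B→Core→R1→Eg: bottleneck 4, flow now 9.
Augment In→B→A→D→Eg: bottleneck 1, flow now 10.
Augment In→F→A→D→Eg: bottleneck 4, flow now 14.
No augmenting path remains; maximum flow = 14.
By max-flow min-cut, the minimum cut capacity equals the max flow.
In the residual graph, reachable from In: {In, R3, B, F, Core, A, D}.
Min-cut edges: Core→R1 (4), D→Eg (10); capacity 4 + 10 = 14.

14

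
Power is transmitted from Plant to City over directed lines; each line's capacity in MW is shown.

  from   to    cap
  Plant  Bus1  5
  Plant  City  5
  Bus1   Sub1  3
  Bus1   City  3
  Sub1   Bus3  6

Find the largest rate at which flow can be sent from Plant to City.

8

Augment Plant→City: bottleneck 5, flow now 5.
Augment Plant→Bus1→City: bottleneck 3, flow now 8.
No augmenting path remains; maximum flow = 8.
In the residual graph, reachable from Plant: {Plant, Bus1, Sub1, Bus3}.
Min-cut edges: Plant→City (5), Bus1→City (3); capacity 5 + 3 = 8.
This cut is saturated, so no flow can exceed 8.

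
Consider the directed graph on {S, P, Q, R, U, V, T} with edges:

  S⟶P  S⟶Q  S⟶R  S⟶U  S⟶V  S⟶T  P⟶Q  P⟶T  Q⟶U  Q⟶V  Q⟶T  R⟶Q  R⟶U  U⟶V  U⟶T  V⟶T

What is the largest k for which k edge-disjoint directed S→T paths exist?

Assign every edge capacity 1; by Menger, the answer equals the max flow.
Path S→T (+1); total 1.
Path S→P→T (+1); total 2.
Path S→Q→T (+1); total 3.
Path S→U→T (+1); total 4.
Path S→V→T (+1); total 5.
No residual S→T path; max flow = 5.
Certifying cut of size 5: {Q→T, S→P, S→T, U→T, V→T}.

5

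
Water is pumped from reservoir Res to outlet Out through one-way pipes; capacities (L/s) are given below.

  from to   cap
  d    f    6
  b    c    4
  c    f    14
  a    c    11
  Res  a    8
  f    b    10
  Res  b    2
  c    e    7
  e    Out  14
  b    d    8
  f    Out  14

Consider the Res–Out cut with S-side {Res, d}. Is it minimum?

Given cut capacity: 8 + 2 + 6 = 16.
Augment Res→a→c→e→Out: bottleneck 7, flow now 7.
Augment Res→a→c→f→Out: bottleneck 1, flow now 8.
Augment Res→b→c→f→Out: bottleneck 2, flow now 10.
No augmenting path remains; maximum flow = 10.
In the residual graph, reachable from Res: {Res}.
Min-cut edges: Res→a (8), Res→b (2); capacity 8 + 2 = 10.
Cut capacity 16 exceeds the max flow 10, so it is not minimum.

No — its capacity is 16, but the minimum cut has capacity 10.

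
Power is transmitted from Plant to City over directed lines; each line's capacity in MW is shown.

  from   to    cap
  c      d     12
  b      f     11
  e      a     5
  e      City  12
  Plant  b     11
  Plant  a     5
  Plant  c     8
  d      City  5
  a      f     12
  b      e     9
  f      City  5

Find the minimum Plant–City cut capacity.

19

Augment Plant→a→f→City: bottleneck 5, flow now 5.
Augment Plant→b→e→City: bottleneck 9, flow now 14.
Augment Plant→c→d→City: bottleneck 5, flow now 19.
No augmenting path remains; maximum flow = 19.
By max-flow min-cut, the minimum cut capacity equals the max flow.
In the residual graph, reachable from Plant: {Plant, a, b, c, d, f}.
Min-cut edges: b→e (9), d→City (5), f→City (5); capacity 9 + 5 + 5 = 19.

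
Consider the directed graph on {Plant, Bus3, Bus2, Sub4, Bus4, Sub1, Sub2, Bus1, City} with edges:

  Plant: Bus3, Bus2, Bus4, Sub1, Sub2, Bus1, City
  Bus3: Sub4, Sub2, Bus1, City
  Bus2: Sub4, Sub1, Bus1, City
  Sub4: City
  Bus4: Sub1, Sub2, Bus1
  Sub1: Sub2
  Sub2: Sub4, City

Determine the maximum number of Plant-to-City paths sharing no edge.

Assign every edge capacity 1; by Menger, the answer equals the max flow.
Path Plant→City (+1); total 1.
Path Plant→Bus3→City (+1); total 2.
Path Plant→Bus2→City (+1); total 3.
Path Plant→Sub2→City (+1); total 4.
Path Plant→Bus4→Sub2→Sub4→City (+1); total 5.
No residual Plant→City path; max flow = 5.
Certifying cut of size 5: {Plant→Bus2, Plant→Bus3, Plant→City, Sub2→City, Sub2→Sub4}.

5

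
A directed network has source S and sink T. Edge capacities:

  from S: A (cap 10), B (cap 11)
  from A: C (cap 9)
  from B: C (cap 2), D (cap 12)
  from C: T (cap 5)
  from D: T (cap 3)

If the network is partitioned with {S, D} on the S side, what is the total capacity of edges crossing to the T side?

24

Edges leaving {S, D}: S→A (10), S→B (11), D→T (3).
Cut capacity = 10 + 11 + 3 = 24.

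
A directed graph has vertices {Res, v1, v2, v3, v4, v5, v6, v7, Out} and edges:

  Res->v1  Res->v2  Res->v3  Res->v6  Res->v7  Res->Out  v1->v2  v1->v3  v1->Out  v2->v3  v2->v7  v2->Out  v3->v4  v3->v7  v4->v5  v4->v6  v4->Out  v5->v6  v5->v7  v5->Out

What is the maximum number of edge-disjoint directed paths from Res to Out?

Assign every edge capacity 1; by Menger, the answer equals the max flow.
Path Res→Out (+1); total 1.
Path Res→v1→Out (+1); total 2.
Path Res→v2→Out (+1); total 3.
Path Res→v3→v4→Out (+1); total 4.
No residual Res→Out path; max flow = 4.
Certifying cut of size 4: {Res→Out, Res→v1, Res→v2, Res→v3}.

4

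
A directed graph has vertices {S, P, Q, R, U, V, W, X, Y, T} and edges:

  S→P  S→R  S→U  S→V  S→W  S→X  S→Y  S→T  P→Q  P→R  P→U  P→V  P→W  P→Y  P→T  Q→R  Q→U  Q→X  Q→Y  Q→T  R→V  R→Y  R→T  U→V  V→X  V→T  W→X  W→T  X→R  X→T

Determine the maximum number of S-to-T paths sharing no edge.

6

Assign every edge capacity 1; by Menger, the answer equals the max flow.
Path S→T (+1); total 1.
Path S→P→T (+1); total 2.
Path S→R→T (+1); total 3.
Path S→V→T (+1); total 4.
Path S→W→T (+1); total 5.
Path S→X→T (+1); total 6.
No residual S→T path; max flow = 6.
Certifying cut of size 6: {R→T, S→P, S→T, S→W, V→T, X→T}.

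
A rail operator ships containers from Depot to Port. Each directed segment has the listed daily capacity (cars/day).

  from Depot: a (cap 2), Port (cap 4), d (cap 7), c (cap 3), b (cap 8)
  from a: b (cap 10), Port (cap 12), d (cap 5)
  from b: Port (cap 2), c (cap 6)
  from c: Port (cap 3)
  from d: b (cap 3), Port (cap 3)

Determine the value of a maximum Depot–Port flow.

Augment Depot→Port: bottleneck 4, flow now 4.
Augment Depot→a→Port: bottleneck 2, flow now 6.
Augment Depot→b→Port: bottleneck 2, flow now 8.
Augment Depot→c→Port: bottleneck 3, flow now 11.
Augment Depot→d→Port: bottleneck 3, flow now 14.
No augmenting path remains; maximum flow = 14.
In the residual graph, reachable from Depot: {Depot, b, c, d}.
Min-cut edges: Depot→a (2), Depot→Port (4), b→Port (2), c→Port (3), d→Port (3); capacity 2 + 4 + 2 + 3 + 3 = 14.
This cut is saturated, so no flow can exceed 14.

14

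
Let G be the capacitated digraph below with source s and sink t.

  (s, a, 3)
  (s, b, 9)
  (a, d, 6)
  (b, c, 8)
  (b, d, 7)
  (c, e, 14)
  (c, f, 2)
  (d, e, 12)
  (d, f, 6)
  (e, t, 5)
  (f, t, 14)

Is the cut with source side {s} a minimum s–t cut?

Yes — it is a minimum cut (capacity 12).

Given cut capacity: 3 + 9 = 12.
Augment s→a→d→e→t: bottleneck 3, flow now 3.
Augment s→b→c→e→t: bottleneck 2, flow now 5.
Augment s→b→c→f→t: bottleneck 2, flow now 7.
Augment s→b→d→f→t: bottleneck 5, flow now 12.
No augmenting path remains; maximum flow = 12.
Cut capacity 12 equals the max flow, so it is a minimum cut.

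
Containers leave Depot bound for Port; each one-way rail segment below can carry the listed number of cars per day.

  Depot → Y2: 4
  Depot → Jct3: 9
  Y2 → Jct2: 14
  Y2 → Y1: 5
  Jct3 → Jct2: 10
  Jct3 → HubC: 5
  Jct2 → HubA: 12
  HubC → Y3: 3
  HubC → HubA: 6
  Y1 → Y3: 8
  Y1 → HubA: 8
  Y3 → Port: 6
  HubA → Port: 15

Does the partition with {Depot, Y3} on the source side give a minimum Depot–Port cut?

No — its capacity is 19, but the minimum cut has capacity 13.

Given cut capacity: 4 + 9 + 6 = 19.
Augment Depot→Y2→Jct2→HubA→Port: bottleneck 4, flow now 4.
Augment Depot→Jct3→Jct2→HubA→Port: bottleneck 8, flow now 12.
Augment Depot→Jct3→HubC→Y3→Port: bottleneck 1, flow now 13.
No augmenting path remains; maximum flow = 13.
In the residual graph, reachable from Depot: {Depot}.
Min-cut edges: Depot→Y2 (4), Depot→Jct3 (9); capacity 4 + 9 = 13.
Cut capacity 19 exceeds the max flow 13, so it is not minimum.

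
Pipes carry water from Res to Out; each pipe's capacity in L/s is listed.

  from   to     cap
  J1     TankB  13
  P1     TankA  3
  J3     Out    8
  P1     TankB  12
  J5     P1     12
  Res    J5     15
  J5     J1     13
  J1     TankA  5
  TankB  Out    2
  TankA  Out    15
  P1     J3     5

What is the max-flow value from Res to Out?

Augment Res→J5→J1→TankA→Out: bottleneck 5, flow now 5.
Augment Res→J5→J1→TankB→Out: bottleneck 2, flow now 7.
Augment Res→J5→P1→TankA→Out: bottleneck 3, flow now 10.
Augment Res→J5→P1→J3→Out: bottleneck 5, flow now 15.
No augmenting path remains; maximum flow = 15.
In the residual graph, reachable from Res: {Res}.
Min-cut edges: Res→J5 (15); capacity 15 = 15.
This cut is saturated, so no flow can exceed 15.

15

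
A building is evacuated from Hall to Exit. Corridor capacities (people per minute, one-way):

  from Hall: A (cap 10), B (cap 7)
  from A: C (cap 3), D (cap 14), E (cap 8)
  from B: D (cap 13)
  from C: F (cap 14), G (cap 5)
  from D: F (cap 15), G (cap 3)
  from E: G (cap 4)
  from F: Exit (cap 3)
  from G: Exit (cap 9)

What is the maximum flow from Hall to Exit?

12

Augment Hall→A→C→F→Exit: bottleneck 3, flow now 3.
Augment Hall→A→D→G→Exit: bottleneck 3, flow now 6.
Augment Hall→A→E→G→Exit: bottleneck 4, flow now 10.
Augment Hall→B→D→F→C→G→Exit: bottleneck 2, flow now 12. (uses reverse residual edge)
No augmenting path remains; maximum flow = 12.
In the residual graph, reachable from Hall: {Hall, A, B, C, D, E, F, G}.
Min-cut edges: F→Exit (3), G→Exit (9); capacity 3 + 9 = 12.
This cut is saturated, so no flow can exceed 12.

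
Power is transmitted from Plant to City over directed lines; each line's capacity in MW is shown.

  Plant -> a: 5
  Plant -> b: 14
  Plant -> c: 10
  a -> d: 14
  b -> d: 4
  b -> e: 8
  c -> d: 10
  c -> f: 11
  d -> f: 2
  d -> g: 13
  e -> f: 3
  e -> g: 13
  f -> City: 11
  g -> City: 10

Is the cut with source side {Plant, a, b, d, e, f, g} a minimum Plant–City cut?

No — its capacity is 31, but the minimum cut has capacity 21.

Given cut capacity: 10 + 11 + 10 = 31.
Augment Plant→c→f→City: bottleneck 10, flow now 10.
Augment Plant→a→d→f→City: bottleneck 1, flow now 11.
Augment Plant→a→d→g→City: bottleneck 4, flow now 15.
Augment Plant→b→d→g→City: bottleneck 4, flow now 19.
Augment Plant→b→e→g→City: bottleneck 2, flow now 21.
No augmenting path remains; maximum flow = 21.
In the residual graph, reachable from Plant: {Plant, a, b, c, d, e, f, g}.
Min-cut edges: f→City (11), g→City (10); capacity 11 + 10 = 21.
Cut capacity 31 exceeds the max flow 21, so it is not minimum.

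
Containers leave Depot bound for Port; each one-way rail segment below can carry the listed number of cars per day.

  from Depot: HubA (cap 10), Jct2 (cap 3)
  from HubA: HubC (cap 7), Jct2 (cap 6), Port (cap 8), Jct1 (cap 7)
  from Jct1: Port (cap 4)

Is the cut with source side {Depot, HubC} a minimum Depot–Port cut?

No — its capacity is 13, but the minimum cut has capacity 10.

Given cut capacity: 10 + 3 = 13.
Augment Depot→HubA→Port: bottleneck 8, flow now 8.
Augment Depot→HubA→Jct1→Port: bottleneck 2, flow now 10.
No augmenting path remains; maximum flow = 10.
In the residual graph, reachable from Depot: {Depot, Jct2}.
Min-cut edges: Depot→HubA (10); capacity 10 = 10.
Cut capacity 13 exceeds the max flow 10, so it is not minimum.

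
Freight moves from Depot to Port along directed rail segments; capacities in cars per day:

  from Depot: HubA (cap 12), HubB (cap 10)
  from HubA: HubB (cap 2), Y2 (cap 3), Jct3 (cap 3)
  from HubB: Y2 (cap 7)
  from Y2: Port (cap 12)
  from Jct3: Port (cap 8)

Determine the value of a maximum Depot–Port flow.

13

Augment Depot→HubA→Y2→Port: bottleneck 3, flow now 3.
Augment Depot→HubA→Jct3→Port: bottleneck 3, flow now 6.
Augment Depot→HubB→Y2→Port: bottleneck 7, flow now 13.
No augmenting path remains; maximum flow = 13.
In the residual graph, reachable from Depot: {Depot, HubA, HubB}.
Min-cut edges: HubA→Y2 (3), HubA→Jct3 (3), HubB→Y2 (7); capacity 3 + 3 + 7 = 13.
This cut is saturated, so no flow can exceed 13.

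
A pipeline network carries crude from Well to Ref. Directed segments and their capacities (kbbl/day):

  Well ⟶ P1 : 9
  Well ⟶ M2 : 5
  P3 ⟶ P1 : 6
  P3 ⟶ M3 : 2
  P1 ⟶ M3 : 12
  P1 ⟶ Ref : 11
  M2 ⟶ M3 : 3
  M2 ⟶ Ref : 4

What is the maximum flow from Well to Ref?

13

Augment Well→P1→Ref: bottleneck 9, flow now 9.
Augment Well→M2→Ref: bottleneck 4, flow now 13.
No augmenting path remains; maximum flow = 13.
In the residual graph, reachable from Well: {Well, M2, M3}.
Min-cut edges: Well→P1 (9), M2→Ref (4); capacity 9 + 4 = 13.
This cut is saturated, so no flow can exceed 13.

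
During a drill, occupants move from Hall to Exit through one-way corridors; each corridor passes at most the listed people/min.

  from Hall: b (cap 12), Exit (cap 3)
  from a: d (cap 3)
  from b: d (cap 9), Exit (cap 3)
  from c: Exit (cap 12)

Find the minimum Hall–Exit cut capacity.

6

Augment Hall→Exit: bottleneck 3, flow now 3.
Augment Hall→b→Exit: bottleneck 3, flow now 6.
No augmenting path remains; maximum flow = 6.
By max-flow min-cut, the minimum cut capacity equals the max flow.
In the residual graph, reachable from Hall: {Hall, b, d}.
Min-cut edges: Hall→Exit (3), b→Exit (3); capacity 3 + 3 = 6.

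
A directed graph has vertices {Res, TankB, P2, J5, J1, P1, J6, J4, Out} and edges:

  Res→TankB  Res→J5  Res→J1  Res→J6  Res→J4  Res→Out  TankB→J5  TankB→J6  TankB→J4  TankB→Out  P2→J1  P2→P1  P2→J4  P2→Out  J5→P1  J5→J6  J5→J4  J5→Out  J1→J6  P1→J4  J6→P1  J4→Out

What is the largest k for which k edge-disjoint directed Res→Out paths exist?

4

Assign every edge capacity 1; by Menger, the answer equals the max flow.
Path Res→Out (+1); total 1.
Path Res→TankB→Out (+1); total 2.
Path Res→J5→Out (+1); total 3.
Path Res→J4→Out (+1); total 4.
No residual Res→Out path; max flow = 4.
Certifying cut of size 4: {J4→Out, Res→J5, Res→Out, Res→TankB}.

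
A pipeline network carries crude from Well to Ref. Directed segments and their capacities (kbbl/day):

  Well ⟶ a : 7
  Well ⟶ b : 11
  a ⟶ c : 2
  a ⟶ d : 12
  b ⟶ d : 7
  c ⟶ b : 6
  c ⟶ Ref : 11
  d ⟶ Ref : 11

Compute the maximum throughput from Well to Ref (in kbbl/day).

Augment Well→a→c→Ref: bottleneck 2, flow now 2.
Augment Well→a→d→Ref: bottleneck 5, flow now 7.
Augment Well→b→d→Ref: bottleneck 6, flow now 13.
No augmenting path remains; maximum flow = 13.
In the residual graph, reachable from Well: {Well, a, b, d}.
Min-cut edges: a→c (2), d→Ref (11); capacity 2 + 11 = 13.
This cut is saturated, so no flow can exceed 13.

13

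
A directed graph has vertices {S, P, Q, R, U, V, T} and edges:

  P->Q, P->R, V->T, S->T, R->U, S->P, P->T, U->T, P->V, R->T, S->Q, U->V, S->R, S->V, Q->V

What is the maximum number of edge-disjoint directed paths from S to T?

4

Assign every edge capacity 1; by Menger, the answer equals the max flow.
Path S→T (+1); total 1.
Path S→P→T (+1); total 2.
Path S→R→T (+1); total 3.
Path S→V→T (+1); total 4.
No residual S→T path; max flow = 4.
Certifying cut of size 4: {S→P, S→R, S→T, V→T}.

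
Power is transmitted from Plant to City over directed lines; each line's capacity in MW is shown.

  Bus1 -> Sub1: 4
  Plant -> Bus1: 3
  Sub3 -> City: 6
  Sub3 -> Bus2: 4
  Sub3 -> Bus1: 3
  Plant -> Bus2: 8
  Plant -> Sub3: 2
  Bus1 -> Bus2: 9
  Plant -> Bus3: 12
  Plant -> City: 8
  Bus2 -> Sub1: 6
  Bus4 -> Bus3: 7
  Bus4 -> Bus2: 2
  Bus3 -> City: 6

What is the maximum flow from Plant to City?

16

Augment Plant→City: bottleneck 8, flow now 8.
Augment Plant→Sub3→City: bottleneck 2, flow now 10.
Augment Plant→Bus3→City: bottleneck 6, flow now 16.
No augmenting path remains; maximum flow = 16.
In the residual graph, reachable from Plant: {Plant, Bus1, Bus2, Sub1, Bus3}.
Min-cut edges: Plant→Sub3 (2), Plant→City (8), Bus3→City (6); capacity 2 + 8 + 6 = 16.
This cut is saturated, so no flow can exceed 16.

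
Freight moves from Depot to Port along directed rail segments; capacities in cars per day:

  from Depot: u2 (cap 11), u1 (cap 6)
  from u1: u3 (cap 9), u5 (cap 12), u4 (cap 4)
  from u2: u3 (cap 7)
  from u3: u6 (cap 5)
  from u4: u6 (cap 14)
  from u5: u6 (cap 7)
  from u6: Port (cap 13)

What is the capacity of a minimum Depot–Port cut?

11

Augment Depot→u1→u3→u6→Port: bottleneck 5, flow now 5.
Augment Depot→u1→u4→u6→Port: bottleneck 1, flow now 6.
Augment Depot→u2→u3→u1→u4→u6→Port: bottleneck 3, flow now 9. (uses reverse residual edge)
Augment Depot→u2→u3→u1→u5→u6→Port: bottleneck 2, flow now 11. (uses reverse residual edge)
No augmenting path remains; maximum flow = 11.
By max-flow min-cut, the minimum cut capacity equals the max flow.
In the residual graph, reachable from Depot: {Depot, u2, u3}.
Min-cut edges: Depot→u1 (6), u3→u6 (5); capacity 6 + 5 = 11.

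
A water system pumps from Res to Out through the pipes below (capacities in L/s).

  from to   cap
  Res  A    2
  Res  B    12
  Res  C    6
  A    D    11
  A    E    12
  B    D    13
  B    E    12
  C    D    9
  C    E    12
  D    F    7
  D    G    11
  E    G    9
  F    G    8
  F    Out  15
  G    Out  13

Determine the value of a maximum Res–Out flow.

Augment Res→A→D→F→Out: bottleneck 2, flow now 2.
Augment Res→B→D→F→Out: bottleneck 5, flow now 7.
Augment Res→B→D→G→Out: bottleneck 7, flow now 14.
Augment Res→C→D→G→Out: bottleneck 4, flow now 18.
Augment Res→C→E→G→Out: bottleneck 2, flow now 20.
No augmenting path remains; maximum flow = 20.
In the residual graph, reachable from Res: {Res}.
Min-cut edges: Res→A (2), Res→B (12), Res→C (6); capacity 2 + 12 + 6 = 20.
This cut is saturated, so no flow can exceed 20.

20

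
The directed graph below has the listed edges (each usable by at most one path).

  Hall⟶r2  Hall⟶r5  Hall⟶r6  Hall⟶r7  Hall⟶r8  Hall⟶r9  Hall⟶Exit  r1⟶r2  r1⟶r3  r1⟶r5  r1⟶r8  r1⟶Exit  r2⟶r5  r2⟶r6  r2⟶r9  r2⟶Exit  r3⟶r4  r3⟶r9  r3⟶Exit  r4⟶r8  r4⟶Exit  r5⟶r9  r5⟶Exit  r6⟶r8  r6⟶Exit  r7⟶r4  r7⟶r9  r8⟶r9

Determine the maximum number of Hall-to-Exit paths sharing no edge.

5

Assign every edge capacity 1; by Menger, the answer equals the max flow.
Path Hall→Exit (+1); total 1.
Path Hall→r2→Exit (+1); total 2.
Path Hall→r5→Exit (+1); total 3.
Path Hall→r6→Exit (+1); total 4.
Path Hall→r7→r4→Exit (+1); total 5.
No residual Hall→Exit path; max flow = 5.
Certifying cut of size 5: {Hall→Exit, Hall→r2, Hall→r5, Hall→r6, Hall→r7}.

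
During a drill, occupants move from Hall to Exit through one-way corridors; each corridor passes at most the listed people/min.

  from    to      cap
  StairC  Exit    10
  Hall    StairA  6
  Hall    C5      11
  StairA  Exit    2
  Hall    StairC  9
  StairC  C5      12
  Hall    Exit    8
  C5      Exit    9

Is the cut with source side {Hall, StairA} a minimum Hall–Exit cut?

No — its capacity is 30, but the minimum cut has capacity 28.

Given cut capacity: 9 + 11 + 8 + 2 = 30.
Augment Hall→Exit: bottleneck 8, flow now 8.
Augment Hall→StairC→Exit: bottleneck 9, flow now 17.
Augment Hall→StairA→Exit: bottleneck 2, flow now 19.
Augment Hall→C5→Exit: bottleneck 9, flow now 28.
No augmenting path remains; maximum flow = 28.
In the residual graph, reachable from Hall: {Hall, StairA, C5}.
Min-cut edges: Hall→StairC (9), Hall→Exit (8), StairA→Exit (2), C5→Exit (9); capacity 9 + 8 + 2 + 9 = 28.
Cut capacity 30 exceeds the max flow 28, so it is not minimum.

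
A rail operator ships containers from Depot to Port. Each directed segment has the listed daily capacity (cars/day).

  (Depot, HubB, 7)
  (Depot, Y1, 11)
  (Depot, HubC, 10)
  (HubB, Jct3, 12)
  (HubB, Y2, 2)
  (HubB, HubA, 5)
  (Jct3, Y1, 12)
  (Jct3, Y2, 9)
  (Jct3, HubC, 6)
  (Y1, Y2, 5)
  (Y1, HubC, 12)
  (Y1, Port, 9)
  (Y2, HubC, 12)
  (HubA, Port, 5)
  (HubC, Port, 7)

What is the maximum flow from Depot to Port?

21

Augment Depot→Y1→Port: bottleneck 9, flow now 9.
Augment Depot→HubC→Port: bottleneck 7, flow now 16.
Augment Depot→HubB→HubA→Port: bottleneck 5, flow now 21.
No augmenting path remains; maximum flow = 21.
In the residual graph, reachable from Depot: {Depot, HubB, Jct3, Y1, Y2, HubC}.
Min-cut edges: HubB→HubA (5), Y1→Port (9), HubC→Port (7); capacity 5 + 9 + 7 = 21.
This cut is saturated, so no flow can exceed 21.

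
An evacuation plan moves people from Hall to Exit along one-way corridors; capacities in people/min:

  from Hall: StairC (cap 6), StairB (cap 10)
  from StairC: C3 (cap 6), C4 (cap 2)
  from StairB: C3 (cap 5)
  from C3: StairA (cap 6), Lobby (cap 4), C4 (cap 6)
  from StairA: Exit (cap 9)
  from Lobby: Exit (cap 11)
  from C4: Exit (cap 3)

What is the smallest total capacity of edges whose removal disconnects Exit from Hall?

11

Augment Hall→StairC→C4→Exit: bottleneck 2, flow now 2.
Augment Hall→StairC→C3→StairA→Exit: bottleneck 4, flow now 6.
Augment Hall→StairB→C3→StairA→Exit: bottleneck 2, flow now 8.
Augment Hall→StairB→C3→Lobby→Exit: bottleneck 3, flow now 11.
No augmenting path remains; maximum flow = 11.
By max-flow min-cut, the minimum cut capacity equals the max flow.
In the residual graph, reachable from Hall: {Hall, StairB}.
Min-cut edges: Hall→StairC (6), StairB→C3 (5); capacity 6 + 5 = 11.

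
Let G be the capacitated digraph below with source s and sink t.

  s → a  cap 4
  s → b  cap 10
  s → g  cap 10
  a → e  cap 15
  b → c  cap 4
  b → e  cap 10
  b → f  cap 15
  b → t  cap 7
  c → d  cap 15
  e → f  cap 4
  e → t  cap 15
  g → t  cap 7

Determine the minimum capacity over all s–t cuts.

Augment s→b→t: bottleneck 7, flow now 7.
Augment s→g→t: bottleneck 7, flow now 14.
Augment s→a→e→t: bottleneck 4, flow now 18.
Augment s→b→e→t: bottleneck 3, flow now 21.
No augmenting path remains; maximum flow = 21.
By max-flow min-cut, the minimum cut capacity equals the max flow.
In the residual graph, reachable from s: {s, g}.
Min-cut edges: s→a (4), s→b (10), g→t (7); capacity 4 + 10 + 7 = 21.

21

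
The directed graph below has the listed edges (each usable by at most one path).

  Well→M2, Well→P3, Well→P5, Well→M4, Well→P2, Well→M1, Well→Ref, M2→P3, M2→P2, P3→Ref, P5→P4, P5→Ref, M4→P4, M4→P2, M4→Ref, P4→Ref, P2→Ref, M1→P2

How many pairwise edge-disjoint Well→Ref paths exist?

Assign every edge capacity 1; by Menger, the answer equals the max flow.
Path Well→Ref (+1); total 1.
Path Well→P3→Ref (+1); total 2.
Path Well→P5→Ref (+1); total 3.
Path Well→M4→Ref (+1); total 4.
Path Well→P2→Ref (+1); total 5.
No residual Well→Ref path; max flow = 5.
Certifying cut of size 5: {P2→Ref, P3→Ref, Well→M4, Well→P5, Well→Ref}.

5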